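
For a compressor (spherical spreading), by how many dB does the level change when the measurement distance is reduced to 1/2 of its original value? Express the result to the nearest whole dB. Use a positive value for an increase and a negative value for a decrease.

A point source loses 6 dB per doubling of distance; generally ΔL = −20·log₁₀(r₂/r₁).
ΔL = −20·log₁₀(0.5) = +6.02 dB.

+6 dB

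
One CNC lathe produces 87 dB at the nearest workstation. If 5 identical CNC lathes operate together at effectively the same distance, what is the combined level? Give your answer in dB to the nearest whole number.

L_total = L₁ + 10·log₁₀ N for N identical incoherent sources.
L_total = 87 + 10·log₁₀(5) = 87 + 6.990 = 93.99 dB.

94 dB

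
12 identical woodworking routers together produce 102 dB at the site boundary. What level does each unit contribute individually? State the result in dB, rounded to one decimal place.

91.2 dB

12 equal contributions raise the level by 10·log₁₀ 12 = 10.792 dB, so each unit alone gives 102 − 10.792.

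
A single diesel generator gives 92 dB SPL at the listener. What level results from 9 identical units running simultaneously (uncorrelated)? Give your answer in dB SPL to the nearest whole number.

N identical incoherent sources raise the level by 10·log₁₀ N.
L_total = 92 + 10·log₁₀(9) = 92 + 9.542 = 101.54 dB SPL.

102 dB SPL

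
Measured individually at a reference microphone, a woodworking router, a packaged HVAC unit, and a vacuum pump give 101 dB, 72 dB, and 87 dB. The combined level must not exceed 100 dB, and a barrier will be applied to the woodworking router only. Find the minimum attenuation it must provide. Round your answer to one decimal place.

1.2 dB

The untreated sources together contribute 10^(72/10) + 10^(87/10) = 5.170e+08, i.e. 87.14 dB.
To meet 100 dB overall, the treated woodworking router may contribute at most 10^(100/10) − 5.170e+08 = 9.483e+09, i.e. 99.77 dB.
So the woodworking router must be reduced from 101 to 99.77 dB: IL = 1.23 dB.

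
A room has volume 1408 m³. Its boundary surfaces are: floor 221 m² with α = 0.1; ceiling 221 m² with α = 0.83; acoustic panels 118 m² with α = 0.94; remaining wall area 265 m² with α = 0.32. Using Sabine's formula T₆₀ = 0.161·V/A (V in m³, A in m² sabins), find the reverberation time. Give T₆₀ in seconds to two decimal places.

0.56 s

A = Σ Sᵢαᵢ = 221·0.1 + 221·0.83 + 118·0.94 + 265·0.32 = 401.25 m².
T₆₀ = 0.161 × 1408 / 401.25 = 0.565 s.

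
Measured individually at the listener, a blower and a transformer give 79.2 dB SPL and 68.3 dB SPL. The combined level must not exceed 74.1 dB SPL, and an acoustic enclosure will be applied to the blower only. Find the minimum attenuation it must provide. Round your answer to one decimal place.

The untreated sources together contribute 10^(68.3/10) = 6.761e+06, i.e. 68.30 dB SPL.
To meet 74.1 dB SPL overall, the treated blower may contribute at most 10^(74.1/10) − 6.761e+06 = 1.894e+07, i.e. 72.77 dB SPL.
So the blower must be reduced from 79.2 to 72.77 dB SPL: IL = 6.43 dB.

6.4 dB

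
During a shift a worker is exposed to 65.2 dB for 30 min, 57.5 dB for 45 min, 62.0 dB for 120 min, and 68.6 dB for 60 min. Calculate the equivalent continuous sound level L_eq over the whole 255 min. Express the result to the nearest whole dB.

Weight each interval's intensity by its duration and average over T = 255 min:
Σ tᵢ·10^(Lᵢ/10) = 30·10^(65.2/10) + 45·10^(57.5/10) + 120·10^(62.0/10) + 60·10^(68.6/10) = 7.495e+08.
L_eq = 10·log₁₀(7.495e+08/255) = 64.68 dB.

65 dB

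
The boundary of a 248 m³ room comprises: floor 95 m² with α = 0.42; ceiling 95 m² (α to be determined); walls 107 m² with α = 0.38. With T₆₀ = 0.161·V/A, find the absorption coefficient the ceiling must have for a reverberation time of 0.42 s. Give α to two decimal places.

0.15

A = 0.161·V/T₆₀ = 0.161·248/0.42 = 95.07 m² sabins.
Absorption from the other surfaces = 95·0.42 + 107·0.38 = 80.56 m², so the ceiling must supply 14.51 m² over 95 m².
α = 14.51/95 = 0.153.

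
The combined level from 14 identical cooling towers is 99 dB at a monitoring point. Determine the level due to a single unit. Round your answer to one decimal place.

87.5 dB

14 equal contributions raise the level by 10·log₁₀ 14 = 11.461 dB, so each unit alone gives 99 − 11.461.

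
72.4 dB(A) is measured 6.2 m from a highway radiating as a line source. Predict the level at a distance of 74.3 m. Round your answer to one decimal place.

61.6 dB(A)

For a line source, L₂ = L₁ − 10·log₁₀(r₂/r₁).
L₂ = 72.4 − 10·log₁₀(74.3/6.2) = 72.4 − 10.786 = 61.61 dB(A).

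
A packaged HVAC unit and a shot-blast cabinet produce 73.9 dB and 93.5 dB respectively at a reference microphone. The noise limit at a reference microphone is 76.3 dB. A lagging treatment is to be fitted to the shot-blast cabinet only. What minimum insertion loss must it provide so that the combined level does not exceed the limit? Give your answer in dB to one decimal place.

20.9 dB

Everything except the shot-blast cabinet sums to 10^(73.9/10) = 2.455e+07 in linear terms, 73.90 dB.
To meet 76.3 dB overall, the treated shot-blast cabinet may contribute at most 10^(76.3/10) − 2.455e+07 = 1.811e+07, i.e. 72.58 dB.
So the shot-blast cabinet must be reduced from 93.5 to 72.58 dB: IL = 20.92 dB.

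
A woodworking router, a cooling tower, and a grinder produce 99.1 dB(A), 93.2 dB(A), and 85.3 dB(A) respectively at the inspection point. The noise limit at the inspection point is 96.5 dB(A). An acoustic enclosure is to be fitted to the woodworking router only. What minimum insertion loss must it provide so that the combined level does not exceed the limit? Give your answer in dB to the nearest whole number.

The untreated sources together contribute 10^(93.2/10) + 10^(85.3/10) = 2.428e+09, i.e. 93.85 dB(A).
The limit corresponds to 10^(96.5/10) = 4.467e+09; subtracting the fixed part leaves 2.039e+09 for the woodworking router, i.e. 93.09 dB(A).
Required insertion loss = 99.1 − 93.09 = 6.01 dB.

6 dB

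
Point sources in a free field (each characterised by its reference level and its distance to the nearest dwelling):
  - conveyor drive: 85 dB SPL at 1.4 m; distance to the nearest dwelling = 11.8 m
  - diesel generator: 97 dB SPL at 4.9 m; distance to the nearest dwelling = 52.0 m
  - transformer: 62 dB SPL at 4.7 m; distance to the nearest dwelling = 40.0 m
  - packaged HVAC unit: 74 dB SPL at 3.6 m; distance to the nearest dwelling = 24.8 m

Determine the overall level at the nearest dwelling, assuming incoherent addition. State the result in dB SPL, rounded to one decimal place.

76.9 dB SPL

Propagate each source to the receiver with L = L_ref − 20·log₁₀(r/r_ref), then add intensities.
conveyor drive: 85 − 20·log₁₀(11.8/1.4) = 85 − 18.52 = 66.48 dB SPL.
diesel generator: 97 − 20·log₁₀(52.0/4.9) = 97 − 20.52 = 76.48 dB SPL.
transformer: 62 − 20·log₁₀(40.0/4.7) = 62 − 18.60 = 43.40 dB SPL.
packaged HVAC unit: 74 − 20·log₁₀(24.8/3.6) = 74 − 16.76 = 57.24 dB SPL.
Σ 10^(L/10) = 4.951e+07 → L_total = 10·log₁₀(4.951e+07) = 76.95 dB SPL.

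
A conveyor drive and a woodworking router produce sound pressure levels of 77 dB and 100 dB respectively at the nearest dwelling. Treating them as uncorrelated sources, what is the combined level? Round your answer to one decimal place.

Incoherent sources combine by intensity addition: L_total = 10·log₁₀(Σ 10^(L_i/10)).
Σ 10^(L/10) = 10^(77/10) + 10^(100/10) = 1.005e+10.
L_total = 10·log₁₀(1.005e+10) = 100.02 dB.

100.0 dB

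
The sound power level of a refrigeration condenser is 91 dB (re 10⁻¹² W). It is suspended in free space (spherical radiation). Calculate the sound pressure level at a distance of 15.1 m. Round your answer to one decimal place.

56.4 dB

Free-field spherical radiation: L_p = L_w − 10·log₁₀(4π·r²), r = 15.1 m.
4π·r² = 2865 m², 10·log₁₀ of that is 34.572 dB.
L_p = 91 − 34.572 = 56.43 dB.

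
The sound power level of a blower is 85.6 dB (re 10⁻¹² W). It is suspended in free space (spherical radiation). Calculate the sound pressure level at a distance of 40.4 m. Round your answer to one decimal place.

The power spreads over a sphere of area 4π·r², so L_p = L_w − 10·log₁₀(4π·r²).
4π·r² = 2.051e+04 m², 10·log₁₀ of that is 43.120 dB.
L_p = 85.6 − 43.120 = 42.48 dB.

42.5 dB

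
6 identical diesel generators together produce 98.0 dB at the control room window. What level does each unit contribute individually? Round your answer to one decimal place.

6 equal contributions raise the level by 10·log₁₀ 6 = 7.782 dB, so each unit alone gives 98.0 − 7.782.

90.2 dB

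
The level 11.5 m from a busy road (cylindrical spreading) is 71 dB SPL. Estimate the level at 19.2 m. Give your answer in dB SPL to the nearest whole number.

69 dB SPL

Cylindrical spreading from a line source gives a 10·log₁₀(r₂/r₁) drop.
L₂ = 71 − 10·log₁₀(19.2/11.5) = 71 − 2.226 = 68.77 dB SPL.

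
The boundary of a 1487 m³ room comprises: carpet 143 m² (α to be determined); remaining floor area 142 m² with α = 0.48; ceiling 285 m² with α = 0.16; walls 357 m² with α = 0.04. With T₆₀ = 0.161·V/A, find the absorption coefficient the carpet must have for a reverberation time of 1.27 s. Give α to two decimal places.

0.42

From T₆₀ = 0.161·V/A, the target T₆₀ = 1.27 s needs A = 0.161·1487/1.27 = 188.51 m².
Absorption from the other surfaces = 142·0.48 + 285·0.16 + 357·0.04 = 128.04 m², so the carpet must supply 60.47 m² over 143 m².
α = 60.47/143 = 0.423.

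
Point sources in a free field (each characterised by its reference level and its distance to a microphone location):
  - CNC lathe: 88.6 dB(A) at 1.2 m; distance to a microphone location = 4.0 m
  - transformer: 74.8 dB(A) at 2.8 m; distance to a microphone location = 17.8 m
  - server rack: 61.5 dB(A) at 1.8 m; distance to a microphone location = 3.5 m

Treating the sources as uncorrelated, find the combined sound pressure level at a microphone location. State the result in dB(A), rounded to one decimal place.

78.2 dB(A)

First find each source's level at the receiver (point-source: −20·log₁₀(r/r_ref)), then combine on an intensity basis.
CNC lathe: 88.6 − 20·log₁₀(4.0/1.2) = 88.6 − 10.46 = 78.14 dB(A).
transformer: 74.8 − 20·log₁₀(17.8/2.8) = 74.8 − 16.07 = 58.73 dB(A).
server rack: 61.5 − 20·log₁₀(3.5/1.8) = 61.5 − 5.78 = 55.72 dB(A).
Σ 10^(L/10) = 6.632e+07 → L_total = 10·log₁₀(6.632e+07) = 78.22 dB(A).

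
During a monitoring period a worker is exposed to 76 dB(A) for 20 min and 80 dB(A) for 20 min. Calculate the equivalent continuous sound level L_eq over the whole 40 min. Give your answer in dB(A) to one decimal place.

78.4 dB(A)

Weight each interval's intensity by its duration and average over T = 40 min:
Σ tᵢ·10^(Lᵢ/10) = 20·10^(76/10) + 20·10^(80/10) = 2.796e+09.
L_eq = 10·log₁₀(2.796e+09/40) = 78.45 dB(A).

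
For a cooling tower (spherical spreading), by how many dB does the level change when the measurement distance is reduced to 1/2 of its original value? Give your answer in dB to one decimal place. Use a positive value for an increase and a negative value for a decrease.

With spherical spreading the level changes by −20·log₁₀(r₂/r₁).
ΔL = −20·log₁₀(0.5) = +6.02 dB.

+6.0 dB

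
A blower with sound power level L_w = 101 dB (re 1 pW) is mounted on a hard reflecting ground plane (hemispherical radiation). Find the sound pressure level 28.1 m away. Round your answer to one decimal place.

64.0 dB

L_p = L_w − 10·log₁₀(2π·r²) with r = 28.1 m.
2π·r² = 4961 m², 10·log₁₀ of that is 36.956 dB.
L_p = 101 − 36.956 = 64.04 dB.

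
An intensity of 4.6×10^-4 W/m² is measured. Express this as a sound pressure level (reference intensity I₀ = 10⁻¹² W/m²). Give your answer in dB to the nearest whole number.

87 dB

L = 10·log₁₀(I/I₀) = 10·log₁₀(4.6×10^-4/10⁻¹²) = 10·log₁₀(4.6×10^8).
L = 10·(0.6628 + 8) = 86.63 dB.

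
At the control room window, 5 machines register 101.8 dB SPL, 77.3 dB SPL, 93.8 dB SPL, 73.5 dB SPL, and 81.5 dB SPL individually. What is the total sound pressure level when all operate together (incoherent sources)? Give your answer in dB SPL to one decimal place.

For uncorrelated sources the intensities add, so convert each level to linear form, sum, and take 10·log₁₀ of the total.
Σ 10^(L/10) = 10^(101.8/10) + 10^(77.3/10) + 10^(93.8/10) + 10^(73.5/10) + 10^(81.5/10) = 1.775e+10.
L_total = 10·log₁₀(1.775e+10) = 102.49 dB SPL.

102.5 dB SPL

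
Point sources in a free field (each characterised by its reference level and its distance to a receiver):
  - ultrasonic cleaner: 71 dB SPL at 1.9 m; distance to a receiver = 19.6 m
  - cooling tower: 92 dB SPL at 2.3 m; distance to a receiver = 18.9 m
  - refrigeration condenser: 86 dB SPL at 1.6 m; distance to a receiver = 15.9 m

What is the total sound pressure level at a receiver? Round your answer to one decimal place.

74.4 dB SPL

Apply inverse-square spreading to bring every level to the receiver, then sum 10^(L/10).
ultrasonic cleaner: 71 − 20·log₁₀(19.6/1.9) = 71 − 20.27 = 50.73 dB SPL.
cooling tower: 92 − 20·log₁₀(18.9/2.3) = 92 − 18.29 = 73.71 dB SPL.
refrigeration condenser: 86 − 20·log₁₀(15.9/1.6) = 86 − 19.95 = 66.05 dB SPL.
Σ 10^(L/10) = 2.762e+07 → L_total = 10·log₁₀(2.762e+07) = 74.41 dB SPL.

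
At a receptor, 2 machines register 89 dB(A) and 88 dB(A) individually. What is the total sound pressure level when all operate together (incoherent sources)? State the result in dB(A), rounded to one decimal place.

Incoherent sources combine by intensity addition: L_total = 10·log₁₀(Σ 10^(L_i/10)).
Σ 10^(L/10) = 10^(89/10) + 10^(88/10) = 1.425e+09.
L_total = 10·log₁₀(1.425e+09) = 91.54 dB(A).

91.5 dB(A)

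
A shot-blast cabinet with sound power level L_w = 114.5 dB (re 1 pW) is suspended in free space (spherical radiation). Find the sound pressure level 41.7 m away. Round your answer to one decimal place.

71.1 dB

The power spreads over a sphere of area 4π·r², so L_p = L_w − 10·log₁₀(4π·r²).
4π·r² = 2.185e+04 m², 10·log₁₀ of that is 43.395 dB.
L_p = 114.5 − 43.395 = 71.11 dB.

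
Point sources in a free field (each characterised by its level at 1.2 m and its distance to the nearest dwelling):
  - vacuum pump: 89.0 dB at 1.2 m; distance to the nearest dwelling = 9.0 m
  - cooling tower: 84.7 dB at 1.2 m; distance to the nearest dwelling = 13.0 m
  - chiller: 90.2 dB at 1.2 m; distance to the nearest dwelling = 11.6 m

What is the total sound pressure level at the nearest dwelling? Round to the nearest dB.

74 dB

First find each source's level at the receiver (point-source: −20·log₁₀(r/r_ref)), then combine on an intensity basis.
vacuum pump: 89.0 − 20·log₁₀(9.0/1.2) = 89.0 − 17.50 = 71.50 dB.
cooling tower: 84.7 − 20·log₁₀(13.0/1.2) = 84.7 − 20.70 = 64.00 dB.
chiller: 90.2 − 20·log₁₀(11.6/1.2) = 90.2 − 19.71 = 70.49 dB.
Σ 10^(L/10) = 2.784e+07 → L_total = 10·log₁₀(2.784e+07) = 74.45 dB.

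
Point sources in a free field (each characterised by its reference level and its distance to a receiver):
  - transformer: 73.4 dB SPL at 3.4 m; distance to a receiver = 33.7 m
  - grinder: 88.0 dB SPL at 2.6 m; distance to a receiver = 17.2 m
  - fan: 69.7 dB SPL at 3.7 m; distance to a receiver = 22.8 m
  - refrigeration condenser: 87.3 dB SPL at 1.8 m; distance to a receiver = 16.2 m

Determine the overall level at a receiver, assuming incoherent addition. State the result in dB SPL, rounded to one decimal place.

73.3 dB SPL

First find each source's level at the receiver (point-source: −20·log₁₀(r/r_ref)), then combine on an intensity basis.
transformer: 73.4 − 20·log₁₀(33.7/3.4) = 73.4 − 19.92 = 53.48 dB SPL.
grinder: 88.0 − 20·log₁₀(17.2/2.6) = 88.0 − 16.41 = 71.59 dB SPL.
fan: 69.7 − 20·log₁₀(22.8/3.7) = 69.7 − 15.79 = 53.91 dB SPL.
refrigeration condenser: 87.3 − 20·log₁₀(16.2/1.8) = 87.3 − 19.08 = 68.22 dB SPL.
Σ 10^(L/10) = 2.152e+07 → L_total = 10·log₁₀(2.152e+07) = 73.33 dB SPL.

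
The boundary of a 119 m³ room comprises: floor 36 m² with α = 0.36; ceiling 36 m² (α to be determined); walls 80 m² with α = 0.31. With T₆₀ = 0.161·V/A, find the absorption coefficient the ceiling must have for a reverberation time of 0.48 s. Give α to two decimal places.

From T₆₀ = 0.161·V/A, the target T₆₀ = 0.48 s needs A = 0.161·119/0.48 = 39.91 m².
Absorption from the other surfaces = 36·0.36 + 80·0.31 = 37.76 m², so the ceiling must supply 2.15 m² over 36 m².
α = 2.15/36 = 0.060.

0.06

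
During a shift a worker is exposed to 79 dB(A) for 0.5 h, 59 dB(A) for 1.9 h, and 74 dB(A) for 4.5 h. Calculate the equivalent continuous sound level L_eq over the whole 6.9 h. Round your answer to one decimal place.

Weight each interval's intensity by its duration and average over T = 6.9 h:
Σ tᵢ·10^(Lᵢ/10) = 0.5·10^(79/10) + 1.9·10^(59/10) + 4.5·10^(74/10) = 1.543e+08.
L_eq = 10·log₁₀(1.543e+08/6.9) = 73.49 dB(A).

73.5 dB(A)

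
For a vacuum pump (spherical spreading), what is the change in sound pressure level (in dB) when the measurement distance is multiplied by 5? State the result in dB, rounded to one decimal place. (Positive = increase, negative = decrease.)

With spherical spreading the level changes by −20·log₁₀(r₂/r₁).
ΔL = −20·log₁₀(5) = -13.98 dB.

-14.0 dB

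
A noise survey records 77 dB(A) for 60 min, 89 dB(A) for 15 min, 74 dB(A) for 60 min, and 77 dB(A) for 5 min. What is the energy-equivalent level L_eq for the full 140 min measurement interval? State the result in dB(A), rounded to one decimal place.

80.8 dB(A)

Weight each interval's intensity by its duration and average over T = 140 min:
Σ tᵢ·10^(Lᵢ/10) = 60·10^(77/10) + 15·10^(89/10) + 60·10^(74/10) + 5·10^(77/10) = 1.668e+10.
L_eq = 10·log₁₀(1.668e+10/140) = 80.76 dB(A).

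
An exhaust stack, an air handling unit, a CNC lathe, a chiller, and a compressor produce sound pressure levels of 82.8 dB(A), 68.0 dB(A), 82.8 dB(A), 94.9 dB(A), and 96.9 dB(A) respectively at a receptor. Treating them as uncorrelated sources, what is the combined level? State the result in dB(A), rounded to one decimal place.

99.2 dB(A)

Incoherent sources combine by intensity addition: L_total = 10·log₁₀(Σ 10^(L_i/10)).
Σ 10^(L/10) = 10^(82.8/10) + 10^(68.0/10) + 10^(82.8/10) + 10^(94.9/10) + 10^(96.9/10) = 8.375e+09.
L_total = 10·log₁₀(8.375e+09) = 99.23 dB(A).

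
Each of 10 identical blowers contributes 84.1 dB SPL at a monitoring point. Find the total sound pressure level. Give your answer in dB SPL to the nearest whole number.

94 dB SPL

L_total = L₁ + 10·log₁₀ N for N identical incoherent sources.
L_total = 84.1 + 10·log₁₀(10) = 84.1 + 10.000 = 94.10 dB SPL.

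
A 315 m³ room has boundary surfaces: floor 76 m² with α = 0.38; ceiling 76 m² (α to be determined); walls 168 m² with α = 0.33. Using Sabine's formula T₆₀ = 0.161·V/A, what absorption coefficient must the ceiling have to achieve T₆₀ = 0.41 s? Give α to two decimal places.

0.52

From T₆₀ = 0.161·V/A, the target T₆₀ = 0.41 s needs A = 0.161·315/0.41 = 123.70 m².
Absorption from the other surfaces = 76·0.38 + 168·0.33 = 84.32 m², so the ceiling must supply 39.38 m² over 76 m².
α = 39.38/76 = 0.518.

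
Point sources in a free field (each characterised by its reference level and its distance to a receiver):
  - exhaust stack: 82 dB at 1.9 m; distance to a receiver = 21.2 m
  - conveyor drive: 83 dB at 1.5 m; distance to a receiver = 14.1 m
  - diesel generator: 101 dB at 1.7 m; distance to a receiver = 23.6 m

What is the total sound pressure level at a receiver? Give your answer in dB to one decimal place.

Propagate each source to the receiver with L = L_ref − 20·log₁₀(r/r_ref), then add intensities.
exhaust stack: 82 − 20·log₁₀(21.2/1.9) = 82 − 20.95 = 61.05 dB.
conveyor drive: 83 − 20·log₁₀(14.1/1.5) = 83 − 19.46 = 63.54 dB.
diesel generator: 101 − 20·log₁₀(23.6/1.7) = 101 − 22.85 = 78.15 dB.
Σ 10^(L/10) = 6.886e+07 → L_total = 10·log₁₀(6.886e+07) = 78.38 dB.

78.4 dB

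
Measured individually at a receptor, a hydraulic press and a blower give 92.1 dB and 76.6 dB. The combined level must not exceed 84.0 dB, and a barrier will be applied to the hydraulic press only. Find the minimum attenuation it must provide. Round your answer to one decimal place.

9.0 dB

The untreated sources together contribute 10^(76.6/10) = 4.571e+07, i.e. 76.60 dB.
The limit corresponds to 10^(84.0/10) = 2.512e+08; subtracting the fixed part leaves 2.055e+08 for the hydraulic press, i.e. 83.13 dB.
So the hydraulic press must be reduced from 92.1 to 83.13 dB: IL = 8.97 dB.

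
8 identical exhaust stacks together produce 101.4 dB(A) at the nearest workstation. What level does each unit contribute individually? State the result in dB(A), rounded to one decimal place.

Dividing the total intensity by 8 lowers the level by 10·log₁₀ 8 = 9.031 dB: L₁ = 101.4 − 9.031.

92.4 dB(A)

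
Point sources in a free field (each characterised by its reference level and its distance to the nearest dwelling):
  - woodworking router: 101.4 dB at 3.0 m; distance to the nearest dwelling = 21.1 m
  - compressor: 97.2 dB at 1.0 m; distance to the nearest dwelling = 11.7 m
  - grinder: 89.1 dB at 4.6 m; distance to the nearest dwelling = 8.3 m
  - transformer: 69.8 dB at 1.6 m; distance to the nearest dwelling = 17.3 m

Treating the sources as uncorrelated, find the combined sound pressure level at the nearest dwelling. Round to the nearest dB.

88 dB

Propagate each source to the receiver with L = L_ref − 20·log₁₀(r/r_ref), then add intensities.
woodworking router: 101.4 − 20·log₁₀(21.1/3.0) = 101.4 − 16.94 = 84.46 dB.
compressor: 97.2 − 20·log₁₀(11.7/1.0) = 97.2 − 21.36 = 75.84 dB.
grinder: 89.1 − 20·log₁₀(8.3/4.6) = 89.1 − 5.13 = 83.97 dB.
transformer: 69.8 − 20·log₁₀(17.3/1.6) = 69.8 − 20.68 = 49.12 dB.
Σ 10^(L/10) = 5.671e+08 → L_total = 10·log₁₀(5.671e+08) = 87.54 dB.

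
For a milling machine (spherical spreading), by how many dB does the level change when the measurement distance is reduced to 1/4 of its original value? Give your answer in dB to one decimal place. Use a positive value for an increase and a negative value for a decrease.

Point-source spreading: ΔL = −20·log₁₀(r₂/r₁).
ΔL = −20·log₁₀(0.25) = +12.04 dB.

+12.0 dB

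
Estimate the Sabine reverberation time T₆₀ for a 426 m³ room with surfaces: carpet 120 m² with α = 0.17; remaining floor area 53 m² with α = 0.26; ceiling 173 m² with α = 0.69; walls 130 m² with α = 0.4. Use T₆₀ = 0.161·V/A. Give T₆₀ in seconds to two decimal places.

0.33 s

Total absorption A = 120·0.17 + 53·0.26 + 173·0.69 + 130·0.4 = 205.55 m² sabins.
T₆₀ = 0.161·V/A = 0.161·426/205.55 = 0.334 s.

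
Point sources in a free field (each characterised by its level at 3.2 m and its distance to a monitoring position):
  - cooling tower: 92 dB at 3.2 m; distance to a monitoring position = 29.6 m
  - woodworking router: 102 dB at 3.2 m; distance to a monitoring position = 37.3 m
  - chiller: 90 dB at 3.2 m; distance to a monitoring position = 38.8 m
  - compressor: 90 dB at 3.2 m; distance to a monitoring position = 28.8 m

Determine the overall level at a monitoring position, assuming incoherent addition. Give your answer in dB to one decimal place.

81.9 dB

First find each source's level at the receiver (point-source: −20·log₁₀(r/r_ref)), then combine on an intensity basis.
cooling tower: 92 − 20·log₁₀(29.6/3.2) = 92 − 19.32 = 72.68 dB.
woodworking router: 102 − 20·log₁₀(37.3/3.2) = 102 − 21.33 = 80.67 dB.
chiller: 90 − 20·log₁₀(38.8/3.2) = 90 − 21.67 = 68.33 dB.
compressor: 90 − 20·log₁₀(28.8/3.2) = 90 − 19.08 = 70.92 dB.
Σ 10^(L/10) = 1.543e+08 → L_total = 10·log₁₀(1.543e+08) = 81.88 dB.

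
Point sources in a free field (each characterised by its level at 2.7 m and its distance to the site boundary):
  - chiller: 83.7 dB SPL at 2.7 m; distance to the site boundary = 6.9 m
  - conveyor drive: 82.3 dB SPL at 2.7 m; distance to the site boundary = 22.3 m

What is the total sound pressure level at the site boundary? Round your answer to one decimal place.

First find each source's level at the receiver (point-source: −20·log₁₀(r/r_ref)), then combine on an intensity basis.
chiller: 83.7 − 20·log₁₀(6.9/2.7) = 83.7 − 8.15 = 75.55 dB SPL.
conveyor drive: 82.3 − 20·log₁₀(22.3/2.7) = 82.3 − 18.34 = 63.96 dB SPL.
Σ 10^(L/10) = 3.838e+07 → L_total = 10·log₁₀(3.838e+07) = 75.84 dB SPL.

75.8 dB SPL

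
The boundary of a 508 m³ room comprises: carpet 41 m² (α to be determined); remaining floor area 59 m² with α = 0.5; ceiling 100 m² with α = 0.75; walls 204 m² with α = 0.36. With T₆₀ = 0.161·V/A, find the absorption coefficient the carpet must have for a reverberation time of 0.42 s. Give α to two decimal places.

0.41

Required total absorption A = 0.161·508/0.42 = 194.73 m².
Absorption from the other surfaces = 59·0.5 + 100·0.75 + 204·0.36 = 177.94 m², so the carpet must supply 16.79 m² over 41 m².
α = 16.79/41 = 0.410.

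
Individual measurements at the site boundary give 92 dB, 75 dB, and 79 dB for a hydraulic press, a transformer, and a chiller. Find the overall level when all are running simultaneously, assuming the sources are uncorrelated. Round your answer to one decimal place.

92.3 dB

For uncorrelated sources the intensities add, so convert each level to linear form, sum, and take 10·log₁₀ of the total.
Σ 10^(L/10) = 10^(92/10) + 10^(75/10) + 10^(79/10) = 1.696e+09.
L_total = 10·log₁₀(1.696e+09) = 92.29 dB.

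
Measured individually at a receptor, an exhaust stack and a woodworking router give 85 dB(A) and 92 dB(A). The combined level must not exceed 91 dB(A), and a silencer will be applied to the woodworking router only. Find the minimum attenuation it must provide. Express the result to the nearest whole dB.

2 dB

Fixed contribution from the other source: Σ 10^(L/10) = 10^(85/10) = 3.162e+08 (85.00 dB(A)).
To meet 91 dB(A) overall, the treated woodworking router may contribute at most 10^(91/10) − 3.162e+08 = 9.427e+08, i.e. 89.74 dB(A).
So the woodworking router must be reduced from 92 to 89.74 dB(A): IL = 2.26 dB.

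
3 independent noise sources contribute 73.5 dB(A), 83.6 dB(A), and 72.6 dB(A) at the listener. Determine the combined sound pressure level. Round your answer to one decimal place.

84.3 dB(A)

For uncorrelated sources the intensities add, so convert each level to linear form, sum, and take 10·log₁₀ of the total.
Σ 10^(L/10) = 10^(73.5/10) + 10^(83.6/10) + 10^(72.6/10) = 2.697e+08.
L_total = 10·log₁₀(2.697e+08) = 84.31 dB(A).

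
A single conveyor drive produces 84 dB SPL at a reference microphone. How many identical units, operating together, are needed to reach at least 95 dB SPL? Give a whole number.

The shortfall is 95 − 84 = 11.0 dB, and N units add 10·log₁₀ N, so need 10·log₁₀ N ≥ 11.0.
N ≥ 10^(11.0/10) = 12.589, so N = 13.

13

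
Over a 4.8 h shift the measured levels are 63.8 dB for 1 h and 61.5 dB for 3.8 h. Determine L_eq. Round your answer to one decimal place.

62.1 dB

L_eq = 10·log₁₀[(1/T)·Σ tᵢ·10^(Lᵢ/10)] with T = 4.8 h.
Σ tᵢ·10^(Lᵢ/10) = 1·10^(63.8/10) + 3.8·10^(61.5/10) = 7.766e+06.
L_eq = 10·log₁₀(7.766e+06/4.8) = 62.09 dB.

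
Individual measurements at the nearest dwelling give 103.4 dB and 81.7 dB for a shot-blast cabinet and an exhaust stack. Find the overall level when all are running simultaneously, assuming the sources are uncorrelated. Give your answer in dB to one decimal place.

For uncorrelated sources the intensities add, so convert each level to linear form, sum, and take 10·log₁₀ of the total.
Σ 10^(L/10) = 10^(103.4/10) + 10^(81.7/10) = 2.203e+10.
L_total = 10·log₁₀(2.203e+10) = 103.43 dB.

103.4 dB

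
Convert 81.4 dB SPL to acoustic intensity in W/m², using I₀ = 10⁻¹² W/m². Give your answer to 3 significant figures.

0.000138 W/m²

I = I₀·10^(L/10) = 10⁻¹² × 10^(81.4/10) = 10^(-3.860).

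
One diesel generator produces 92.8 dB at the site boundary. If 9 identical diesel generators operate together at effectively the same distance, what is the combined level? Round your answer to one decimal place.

102.3 dB

N identical incoherent sources raise the level by 10·log₁₀ N.
L_total = 92.8 + 10·log₁₀(9) = 92.8 + 9.542 = 102.34 dB.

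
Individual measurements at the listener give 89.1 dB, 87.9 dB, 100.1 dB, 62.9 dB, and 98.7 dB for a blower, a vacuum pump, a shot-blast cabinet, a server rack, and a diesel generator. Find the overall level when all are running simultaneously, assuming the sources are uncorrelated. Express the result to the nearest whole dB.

103 dB

For uncorrelated sources the intensities add, so convert each level to linear form, sum, and take 10·log₁₀ of the total.
Σ 10^(L/10) = 10^(89.1/10) + 10^(87.9/10) + 10^(100.1/10) + 10^(62.9/10) + 10^(98.7/10) = 1.908e+10.
L_total = 10·log₁₀(1.908e+10) = 102.81 dB.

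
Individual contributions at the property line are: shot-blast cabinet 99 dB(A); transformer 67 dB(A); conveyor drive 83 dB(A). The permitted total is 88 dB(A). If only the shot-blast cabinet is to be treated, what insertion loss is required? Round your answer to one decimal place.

Everything except the shot-blast cabinet sums to 10^(67/10) + 10^(83/10) = 2.045e+08 in linear terms, 83.11 dB(A).
To meet 88 dB(A) overall, the treated shot-blast cabinet may contribute at most 10^(88/10) − 2.045e+08 = 4.264e+08, i.e. 86.30 dB(A).
So the shot-blast cabinet must be reduced from 99 to 86.30 dB(A): IL = 12.70 dB.

12.7 dB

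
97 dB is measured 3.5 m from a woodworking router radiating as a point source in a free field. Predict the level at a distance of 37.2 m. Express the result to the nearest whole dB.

76 dB

For a point source, L₂ = L₁ − 20·log₁₀(r₂/r₁).
L₂ = 97 − 20·log₁₀(37.2/3.5) = 97 − 20.529 = 76.47 dB.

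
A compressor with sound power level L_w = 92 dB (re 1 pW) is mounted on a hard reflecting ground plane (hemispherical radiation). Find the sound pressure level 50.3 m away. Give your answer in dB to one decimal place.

50.0 dB

The power spreads over a hemisphere of area 2π·r², so L_p = L_w − 10·log₁₀(2π·r²).
2π·r² = 1.59e+04 m², 10·log₁₀ of that is 42.013 dB.
L_p = 92 − 42.013 = 49.99 dB.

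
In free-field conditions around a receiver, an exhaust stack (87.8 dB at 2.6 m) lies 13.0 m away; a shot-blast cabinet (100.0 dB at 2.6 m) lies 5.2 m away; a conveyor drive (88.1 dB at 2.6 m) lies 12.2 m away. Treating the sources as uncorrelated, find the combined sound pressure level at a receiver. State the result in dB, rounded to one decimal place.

Propagate each source to the receiver with L = L_ref − 20·log₁₀(r/r_ref), then add intensities.
exhaust stack: 87.8 − 20·log₁₀(13.0/2.6) = 87.8 − 13.98 = 73.82 dB.
shot-blast cabinet: 100.0 − 20·log₁₀(5.2/2.6) = 100.0 − 6.02 = 93.98 dB.
conveyor drive: 88.1 − 20·log₁₀(12.2/2.6) = 88.1 − 13.43 = 74.67 dB.
Σ 10^(L/10) = 2.553e+09 → L_total = 10·log₁₀(2.553e+09) = 94.07 dB.

94.1 dB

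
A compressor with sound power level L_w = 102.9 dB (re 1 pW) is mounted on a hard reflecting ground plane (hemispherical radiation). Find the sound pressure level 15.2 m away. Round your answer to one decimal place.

The power spreads over a hemisphere of area 2π·r², so L_p = L_w − 10·log₁₀(2π·r²).
2π·r² = 1452 m², 10·log₁₀ of that is 31.619 dB.
L_p = 102.9 − 31.619 = 71.28 dB.

71.3 dB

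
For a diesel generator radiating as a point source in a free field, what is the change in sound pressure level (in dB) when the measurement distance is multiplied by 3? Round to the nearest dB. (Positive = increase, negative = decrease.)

-10 dB

With spherical spreading the level changes by −20·log₁₀(r₂/r₁).
ΔL = −20·log₁₀(3) = -9.54 dB.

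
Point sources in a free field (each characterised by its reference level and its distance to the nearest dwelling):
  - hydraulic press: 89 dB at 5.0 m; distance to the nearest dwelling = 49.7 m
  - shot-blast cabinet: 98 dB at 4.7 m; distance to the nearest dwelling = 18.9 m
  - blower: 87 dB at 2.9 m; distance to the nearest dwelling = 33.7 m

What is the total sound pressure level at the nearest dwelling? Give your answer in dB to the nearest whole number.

86 dB

Propagate each source to the receiver with L = L_ref − 20·log₁₀(r/r_ref), then add intensities.
hydraulic press: 89 − 20·log₁₀(49.7/5.0) = 89 − 19.95 = 69.05 dB.
shot-blast cabinet: 98 − 20·log₁₀(18.9/4.7) = 98 − 12.09 = 85.91 dB.
blower: 87 − 20·log₁₀(33.7/2.9) = 87 − 21.30 = 65.70 dB.
Σ 10^(L/10) = 4.019e+08 → L_total = 10·log₁₀(4.019e+08) = 86.04 dB.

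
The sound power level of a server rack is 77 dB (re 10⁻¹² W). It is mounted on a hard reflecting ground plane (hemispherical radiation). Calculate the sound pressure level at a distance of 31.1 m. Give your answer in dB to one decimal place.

L_p = L_w − 10·log₁₀(2π·r²) with r = 31.1 m.
2π·r² = 6077 m², 10·log₁₀ of that is 37.837 dB.
L_p = 77 − 37.837 = 39.16 dB.

39.2 dB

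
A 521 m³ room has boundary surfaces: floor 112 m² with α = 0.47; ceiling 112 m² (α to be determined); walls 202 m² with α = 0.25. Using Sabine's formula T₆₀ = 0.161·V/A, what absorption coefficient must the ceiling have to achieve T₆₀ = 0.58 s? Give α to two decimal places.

0.37

From T₆₀ = 0.161·V/A, the target T₆₀ = 0.58 s needs A = 0.161·521/0.58 = 144.62 m².
Absorption from the other surfaces = 112·0.47 + 202·0.25 = 103.14 m², so the ceiling must supply 41.48 m² over 112 m².
α = 41.48/112 = 0.370.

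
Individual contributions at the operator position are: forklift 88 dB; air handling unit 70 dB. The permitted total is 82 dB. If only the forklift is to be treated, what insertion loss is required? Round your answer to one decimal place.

Everything except the forklift sums to 10^(70/10) = 1.000e+07 in linear terms, 70.00 dB.
The limit corresponds to 10^(82/10) = 1.585e+08; subtracting the fixed part leaves 1.485e+08 for the forklift, i.e. 81.72 dB.
Required insertion loss = 88 − 81.72 = 6.28 dB.

6.3 dB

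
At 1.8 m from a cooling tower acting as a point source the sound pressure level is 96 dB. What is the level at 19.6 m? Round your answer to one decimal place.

For a point source, L₂ = L₁ − 20·log₁₀(r₂/r₁).
L₂ = 96 − 20·log₁₀(19.6/1.8) = 96 − 20.740 = 75.26 dB.

75.3 dB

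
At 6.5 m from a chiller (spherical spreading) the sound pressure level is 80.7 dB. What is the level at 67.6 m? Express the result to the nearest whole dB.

For a point source, L₂ = L₁ − 20·log₁₀(r₂/r₁).
L₂ = 80.7 − 20·log₁₀(67.6/6.5) = 80.7 − 20.341 = 60.36 dB.

60 dB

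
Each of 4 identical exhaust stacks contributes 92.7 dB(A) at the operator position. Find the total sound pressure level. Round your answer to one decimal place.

98.7 dB(A)

With 4 equal, uncorrelated contributions the intensity is 4× that of one unit, giving a rise of 10·log₁₀ 4.
L_total = 92.7 + 10·log₁₀(4) = 92.7 + 6.021 = 98.72 dB(A).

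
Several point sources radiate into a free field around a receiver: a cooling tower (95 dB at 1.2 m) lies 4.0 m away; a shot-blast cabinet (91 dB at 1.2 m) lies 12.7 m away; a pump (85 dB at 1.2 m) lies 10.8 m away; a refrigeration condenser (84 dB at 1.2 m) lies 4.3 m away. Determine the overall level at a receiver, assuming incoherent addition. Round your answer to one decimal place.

Propagate each source to the receiver with L = L_ref − 20·log₁₀(r/r_ref), then add intensities.
cooling tower: 95 − 20·log₁₀(4.0/1.2) = 95 − 10.46 = 84.54 dB.
shot-blast cabinet: 91 − 20·log₁₀(12.7/1.2) = 91 − 20.49 = 70.51 dB.
pump: 85 − 20·log₁₀(10.8/1.2) = 85 − 19.08 = 65.92 dB.
refrigeration condenser: 84 − 20·log₁₀(4.3/1.2) = 84 − 11.09 = 72.91 dB.
Σ 10^(L/10) = 3.193e+08 → L_total = 10·log₁₀(3.193e+08) = 85.04 dB.

85.0 dB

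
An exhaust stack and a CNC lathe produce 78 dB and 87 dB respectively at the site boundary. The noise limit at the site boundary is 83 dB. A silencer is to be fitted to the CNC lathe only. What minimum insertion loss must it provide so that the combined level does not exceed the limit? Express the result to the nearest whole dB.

6 dB

Everything except the CNC lathe sums to 10^(78/10) = 6.310e+07 in linear terms, 78.00 dB.
The limit corresponds to 10^(83/10) = 1.995e+08; subtracting the fixed part leaves 1.364e+08 for the CNC lathe, i.e. 81.35 dB.
Required insertion loss = 87 − 81.35 = 5.65 dB.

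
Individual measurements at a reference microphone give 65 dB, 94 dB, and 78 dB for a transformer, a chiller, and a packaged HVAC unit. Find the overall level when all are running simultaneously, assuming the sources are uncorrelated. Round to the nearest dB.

For uncorrelated sources the intensities add, so convert each level to linear form, sum, and take 10·log₁₀ of the total.
Σ 10^(L/10) = 10^(65/10) + 10^(94/10) + 10^(78/10) = 2.578e+09.
L_total = 10·log₁₀(2.578e+09) = 94.11 dB.

94 dB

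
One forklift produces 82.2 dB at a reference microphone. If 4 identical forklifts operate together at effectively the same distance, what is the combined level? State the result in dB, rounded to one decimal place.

L_total = L₁ + 10·log₁₀ N for N identical incoherent sources.
L_total = 82.2 + 10·log₁₀(4) = 82.2 + 6.021 = 88.22 dB.

88.2 dB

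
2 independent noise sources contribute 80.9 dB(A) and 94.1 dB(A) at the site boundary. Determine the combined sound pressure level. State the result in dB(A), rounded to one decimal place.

94.3 dB(A)

Incoherent sources combine by intensity addition: L_total = 10·log₁₀(Σ 10^(L_i/10)).
Σ 10^(L/10) = 10^(80.9/10) + 10^(94.1/10) = 2.693e+09.
L_total = 10·log₁₀(2.693e+09) = 94.30 dB(A).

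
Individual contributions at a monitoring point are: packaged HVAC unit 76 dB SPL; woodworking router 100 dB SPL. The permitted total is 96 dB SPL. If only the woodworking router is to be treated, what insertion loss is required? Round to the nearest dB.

4 dB

Everything except the woodworking router sums to 10^(76/10) = 3.981e+07 in linear terms, 76.00 dB SPL.
To meet 96 dB SPL overall, the treated woodworking router may contribute at most 10^(96/10) − 3.981e+07 = 3.941e+09, i.e. 95.96 dB SPL.
So the woodworking router must be reduced from 100 to 95.96 dB SPL: IL = 4.04 dB.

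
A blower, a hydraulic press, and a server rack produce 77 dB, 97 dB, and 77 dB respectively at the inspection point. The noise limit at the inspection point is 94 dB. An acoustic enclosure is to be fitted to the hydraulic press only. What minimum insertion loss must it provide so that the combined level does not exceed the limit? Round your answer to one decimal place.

Fixed contribution from the other sources: Σ 10^(L/10) = 10^(77/10) + 10^(77/10) = 1.002e+08 (80.01 dB).
To meet 94 dB overall, the treated hydraulic press may contribute at most 10^(94/10) − 1.002e+08 = 2.412e+09, i.e. 93.82 dB.
So the hydraulic press must be reduced from 97 to 93.82 dB: IL = 3.18 dB.

3.2 dB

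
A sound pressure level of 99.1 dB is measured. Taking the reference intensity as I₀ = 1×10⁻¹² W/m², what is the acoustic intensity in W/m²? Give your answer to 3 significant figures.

0.00813 W/m²

I/I₀ = 10^(99.1/10) = 8.128e+09, so I = 8.128e+09 × 10⁻¹² W/m².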